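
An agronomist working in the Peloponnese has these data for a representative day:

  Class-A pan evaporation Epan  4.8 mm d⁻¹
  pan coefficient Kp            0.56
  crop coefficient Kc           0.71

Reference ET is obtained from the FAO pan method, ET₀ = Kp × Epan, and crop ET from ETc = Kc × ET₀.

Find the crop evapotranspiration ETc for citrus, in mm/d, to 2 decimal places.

ET₀ = 0.56 × 4.8 = 2.6880 mm/d
ETc = Kc × ET₀ = 0.71 × 2.6880 = 1.9085 mm/d

1.91 mm/d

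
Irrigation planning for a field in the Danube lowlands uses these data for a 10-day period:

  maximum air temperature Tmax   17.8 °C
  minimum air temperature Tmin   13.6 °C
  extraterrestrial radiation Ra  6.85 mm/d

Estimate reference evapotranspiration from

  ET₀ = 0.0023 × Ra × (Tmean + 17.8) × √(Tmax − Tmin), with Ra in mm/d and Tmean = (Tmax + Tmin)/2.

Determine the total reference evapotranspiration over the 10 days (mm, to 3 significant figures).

10.8 mm

Tmean = (17.8 + 13.6)/2 = 15.70 °C
ET₀ = 0.0023 × 6.85 × (15.70 + 17.8) × √4.2 = 0.0023 × 6.85 × 33.50 × 2.0494 = 1.0817 mm/d
Over 10 days: 1.0817 × 10 = 10.817 mm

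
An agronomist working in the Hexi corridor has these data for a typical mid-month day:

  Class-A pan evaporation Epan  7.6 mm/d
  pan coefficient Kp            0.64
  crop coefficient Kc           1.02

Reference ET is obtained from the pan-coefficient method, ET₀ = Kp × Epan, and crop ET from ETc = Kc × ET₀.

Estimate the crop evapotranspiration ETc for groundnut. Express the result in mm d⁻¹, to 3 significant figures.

4.96 mm d⁻¹

ET₀ = 0.64 × 7.6 = 4.8640 mm/d
ETc = Kc × ET₀ = 1.02 × 4.8640 = 4.9613 mm/d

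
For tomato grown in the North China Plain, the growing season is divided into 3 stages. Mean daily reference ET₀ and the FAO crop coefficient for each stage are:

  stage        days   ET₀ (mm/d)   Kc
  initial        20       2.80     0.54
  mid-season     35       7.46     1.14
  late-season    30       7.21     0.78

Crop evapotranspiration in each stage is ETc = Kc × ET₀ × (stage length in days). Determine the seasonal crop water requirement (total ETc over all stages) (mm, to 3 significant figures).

initial: 0.54 × 2.80 × 20 = 30.24 mm
mid-season: 1.14 × 7.46 × 35 = 297.65 mm
late-season: 0.78 × 7.21 × 30 = 168.71 mm
Seasonal total = 496.60 mm

497 mm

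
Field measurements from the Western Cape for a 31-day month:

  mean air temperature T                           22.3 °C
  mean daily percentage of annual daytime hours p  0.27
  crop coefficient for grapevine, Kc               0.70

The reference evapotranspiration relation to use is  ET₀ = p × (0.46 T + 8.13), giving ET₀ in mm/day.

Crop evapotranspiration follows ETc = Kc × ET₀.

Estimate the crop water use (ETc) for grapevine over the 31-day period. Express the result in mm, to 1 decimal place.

107.7 mm

ET₀ = 0.27 × (0.46 × 22.3 + 8.13) = 0.27 × 18.388 = 4.9648 mm/d
ETc = Kc × ET₀ = 0.70 × 4.9648 = 3.4754 mm/d
Over 31 days: 3.4754 × 31 = 107.737 mm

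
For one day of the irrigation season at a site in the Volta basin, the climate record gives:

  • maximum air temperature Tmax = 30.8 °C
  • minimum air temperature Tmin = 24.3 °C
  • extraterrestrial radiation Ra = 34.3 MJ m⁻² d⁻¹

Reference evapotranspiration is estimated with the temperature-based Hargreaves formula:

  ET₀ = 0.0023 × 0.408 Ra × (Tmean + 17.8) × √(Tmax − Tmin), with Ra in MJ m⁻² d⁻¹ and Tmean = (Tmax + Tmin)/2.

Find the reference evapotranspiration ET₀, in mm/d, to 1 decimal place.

Tmean = (30.8 + 24.3)/2 = 27.55 °C
0.408 Ra = 0.408 × 34.3 = 13.9944 mm/d equivalent
ET₀ = 0.0023 × 13.9944 × (27.55 + 17.8) × √6.5 = 0.0023 × 13.9944 × 45.35 × 2.5495 = 3.7215 mm/d

3.7 mm/d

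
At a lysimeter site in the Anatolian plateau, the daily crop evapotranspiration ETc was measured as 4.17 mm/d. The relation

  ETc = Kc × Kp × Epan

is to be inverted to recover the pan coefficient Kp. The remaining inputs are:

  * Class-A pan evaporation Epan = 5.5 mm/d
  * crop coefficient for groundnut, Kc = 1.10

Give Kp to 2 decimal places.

0.69

ETc = Kc × Kp × Epan  ⇒  Kp = ETc / (Kc × Epan)
Kp = 4.17 / (1.10 × 5.5) = 4.17 / 6.050 = 0.6893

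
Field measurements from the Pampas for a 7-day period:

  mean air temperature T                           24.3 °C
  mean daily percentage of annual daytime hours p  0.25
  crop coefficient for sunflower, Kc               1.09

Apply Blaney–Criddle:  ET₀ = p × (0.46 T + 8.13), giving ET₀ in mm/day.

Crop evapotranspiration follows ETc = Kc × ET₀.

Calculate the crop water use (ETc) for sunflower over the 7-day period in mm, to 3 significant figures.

ET₀ = 0.25 × (0.46 × 24.3 + 8.13) = 0.25 × 19.308 = 4.8270 mm/d
ETc = Kc × ET₀ = 1.09 × 4.8270 = 5.2614 mm/d
Over 7 days: 5.2614 × 7 = 36.830 mm

36.8 mm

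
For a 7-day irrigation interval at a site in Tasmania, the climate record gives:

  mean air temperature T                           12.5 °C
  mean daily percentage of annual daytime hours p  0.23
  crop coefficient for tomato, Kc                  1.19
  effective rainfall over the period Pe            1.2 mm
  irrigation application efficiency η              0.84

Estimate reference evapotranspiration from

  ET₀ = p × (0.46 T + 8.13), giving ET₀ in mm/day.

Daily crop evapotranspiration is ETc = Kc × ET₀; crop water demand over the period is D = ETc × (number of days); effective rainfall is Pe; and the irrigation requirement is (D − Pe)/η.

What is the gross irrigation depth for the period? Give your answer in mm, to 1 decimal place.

ET₀ = 0.23 × (0.46 × 12.5 + 8.13) = 0.23 × 13.880 = 3.1924 mm/d
ETc = Kc × ET₀ = 1.19 × 3.1924 = 3.7990 mm/d
Crop demand D = ETc × 7 d = 3.7990 × 7 = 26.593 mm
D − Pe = 26.593 − 1.2 = 25.393 mm
Gross irrigation = 25.393 / 0.84 = 30.230 mm

30.2 mm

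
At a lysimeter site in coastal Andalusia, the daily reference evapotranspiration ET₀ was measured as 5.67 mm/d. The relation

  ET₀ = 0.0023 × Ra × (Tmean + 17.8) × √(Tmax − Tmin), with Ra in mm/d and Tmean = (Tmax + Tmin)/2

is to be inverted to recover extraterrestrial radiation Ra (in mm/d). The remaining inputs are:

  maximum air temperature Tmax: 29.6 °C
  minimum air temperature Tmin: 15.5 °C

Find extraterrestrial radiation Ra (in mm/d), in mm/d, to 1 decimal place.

Tmean = 22.55 °C; √ΔT = 3.7550
Ra = ET₀ / [0.0023 × (Tmean+17.8) × √ΔT] = 5.67 / (0.0023 × 40.35 × 3.7550) = 16.271 mm/d

16.3 mm/d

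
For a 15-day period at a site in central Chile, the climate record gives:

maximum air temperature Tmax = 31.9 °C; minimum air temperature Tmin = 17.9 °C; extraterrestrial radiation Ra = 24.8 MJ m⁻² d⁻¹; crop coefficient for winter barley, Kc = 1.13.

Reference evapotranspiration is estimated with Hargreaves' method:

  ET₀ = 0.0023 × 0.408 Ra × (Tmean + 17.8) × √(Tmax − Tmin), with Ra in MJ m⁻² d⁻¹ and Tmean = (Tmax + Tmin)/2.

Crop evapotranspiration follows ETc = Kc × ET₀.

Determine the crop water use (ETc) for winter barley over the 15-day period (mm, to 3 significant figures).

Tmean = (31.9 + 17.9)/2 = 24.90 °C
0.408 Ra = 0.408 × 24.8 = 10.1184 mm/d equivalent
ET₀ = 0.0023 × 10.1184 × (24.90 + 17.8) × √14.0 = 0.0023 × 10.1184 × 42.70 × 3.7417 = 3.7182 mm/d
ETc = Kc × ET₀ = 1.13 × 3.7182 = 4.2016 mm/d
Over 15 days: 4.2016 × 15 = 63.024 mm

63.0 mm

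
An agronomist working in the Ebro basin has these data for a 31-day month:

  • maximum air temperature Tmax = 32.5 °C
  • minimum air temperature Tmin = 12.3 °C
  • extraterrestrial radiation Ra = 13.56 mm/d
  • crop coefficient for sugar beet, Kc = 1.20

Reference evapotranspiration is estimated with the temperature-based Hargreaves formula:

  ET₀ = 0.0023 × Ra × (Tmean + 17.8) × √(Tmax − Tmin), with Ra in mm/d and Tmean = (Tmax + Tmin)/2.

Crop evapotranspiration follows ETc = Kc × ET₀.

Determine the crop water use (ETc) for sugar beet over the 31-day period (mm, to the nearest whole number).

Tmean = (32.5 + 12.3)/2 = 22.40 °C
ET₀ = 0.0023 × 13.56 × (22.40 + 17.8) × √20.2 = 0.0023 × 13.56 × 40.20 × 4.4944 = 5.6349 mm/d
ETc = Kc × ET₀ = 1.20 × 5.6349 = 6.7619 mm/d
Over 31 days: 6.7619 × 31 = 209.619 mm

210 mm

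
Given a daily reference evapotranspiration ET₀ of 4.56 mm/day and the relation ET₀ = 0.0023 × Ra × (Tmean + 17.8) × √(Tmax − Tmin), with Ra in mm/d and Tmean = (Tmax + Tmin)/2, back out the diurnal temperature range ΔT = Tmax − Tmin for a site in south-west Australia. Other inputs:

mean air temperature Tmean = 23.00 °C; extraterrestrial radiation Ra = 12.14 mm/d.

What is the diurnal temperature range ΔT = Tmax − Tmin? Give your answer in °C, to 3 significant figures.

16.0 °C

√ΔT = ET₀ / [0.0023 × Ra × (Tmean+17.8)] = 4.56 / (0.0023 × 12.14 × 40.80) = 4.0027
ΔT = 4.0027² = 16.022 °C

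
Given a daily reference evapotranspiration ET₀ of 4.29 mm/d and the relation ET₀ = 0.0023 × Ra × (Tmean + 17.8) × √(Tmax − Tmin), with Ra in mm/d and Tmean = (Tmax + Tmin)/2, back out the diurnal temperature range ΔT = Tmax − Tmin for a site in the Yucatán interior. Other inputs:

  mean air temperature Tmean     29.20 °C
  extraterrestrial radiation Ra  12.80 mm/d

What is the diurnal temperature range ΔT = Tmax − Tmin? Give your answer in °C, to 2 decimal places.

√ΔT = ET₀ / [0.0023 × Ra × (Tmean+17.8)] = 4.29 / (0.0023 × 12.80 × 47.00) = 3.1004
ΔT = 3.1004² = 9.612 °C

9.61 °C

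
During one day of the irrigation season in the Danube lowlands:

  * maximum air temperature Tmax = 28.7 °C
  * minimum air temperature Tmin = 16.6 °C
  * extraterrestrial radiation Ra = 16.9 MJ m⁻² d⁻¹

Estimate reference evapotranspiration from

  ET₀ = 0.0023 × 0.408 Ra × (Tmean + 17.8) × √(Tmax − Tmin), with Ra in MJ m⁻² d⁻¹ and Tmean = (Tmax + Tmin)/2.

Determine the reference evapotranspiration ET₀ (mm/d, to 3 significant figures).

Tmean = (28.7 + 16.6)/2 = 22.65 °C
0.408 Ra = 0.408 × 16.9 = 6.8952 mm/d equivalent
ET₀ = 0.0023 × 6.8952 × (22.65 + 17.8) × √12.1 = 0.0023 × 6.8952 × 40.45 × 3.4785 = 2.2314 mm/d

2.23 mm/d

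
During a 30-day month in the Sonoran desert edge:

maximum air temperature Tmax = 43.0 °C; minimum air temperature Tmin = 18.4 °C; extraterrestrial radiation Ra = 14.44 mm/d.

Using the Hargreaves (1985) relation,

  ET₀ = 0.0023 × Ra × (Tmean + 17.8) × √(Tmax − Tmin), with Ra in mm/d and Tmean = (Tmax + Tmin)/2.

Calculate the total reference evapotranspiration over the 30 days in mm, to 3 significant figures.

240 mm

Tmean = (43.0 + 18.4)/2 = 30.70 °C
ET₀ = 0.0023 × 14.44 × (30.70 + 17.8) × √24.6 = 0.0023 × 14.44 × 48.50 × 4.9598 = 7.9892 mm/d
Over 30 days: 7.9892 × 30 = 239.676 mm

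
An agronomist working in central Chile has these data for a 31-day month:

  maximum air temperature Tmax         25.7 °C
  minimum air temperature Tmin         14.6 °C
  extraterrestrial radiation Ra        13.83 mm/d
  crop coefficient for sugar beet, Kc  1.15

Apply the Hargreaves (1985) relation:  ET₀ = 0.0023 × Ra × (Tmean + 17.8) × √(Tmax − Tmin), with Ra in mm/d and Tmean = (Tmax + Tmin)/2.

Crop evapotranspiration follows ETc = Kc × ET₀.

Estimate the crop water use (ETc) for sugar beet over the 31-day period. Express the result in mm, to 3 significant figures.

Tmean = (25.7 + 14.6)/2 = 20.15 °C
ET₀ = 0.0023 × 13.83 × (20.15 + 17.8) × √11.1 = 0.0023 × 13.83 × 37.95 × 3.3317 = 4.0219 mm/d
ETc = Kc × ET₀ = 1.15 × 4.0219 = 4.6252 mm/d
Over 31 days: 4.6252 × 31 = 143.381 mm

143 mm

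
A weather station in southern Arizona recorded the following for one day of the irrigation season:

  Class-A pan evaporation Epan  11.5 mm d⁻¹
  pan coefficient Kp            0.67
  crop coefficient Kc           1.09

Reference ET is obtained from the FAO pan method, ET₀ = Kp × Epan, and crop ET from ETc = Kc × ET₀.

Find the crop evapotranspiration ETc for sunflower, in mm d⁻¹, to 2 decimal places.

ET₀ = 0.67 × 11.5 = 7.7050 mm/d
ETc = Kc × ET₀ = 1.09 × 7.7050 = 8.3985 mm/d

8.40 mm d⁻¹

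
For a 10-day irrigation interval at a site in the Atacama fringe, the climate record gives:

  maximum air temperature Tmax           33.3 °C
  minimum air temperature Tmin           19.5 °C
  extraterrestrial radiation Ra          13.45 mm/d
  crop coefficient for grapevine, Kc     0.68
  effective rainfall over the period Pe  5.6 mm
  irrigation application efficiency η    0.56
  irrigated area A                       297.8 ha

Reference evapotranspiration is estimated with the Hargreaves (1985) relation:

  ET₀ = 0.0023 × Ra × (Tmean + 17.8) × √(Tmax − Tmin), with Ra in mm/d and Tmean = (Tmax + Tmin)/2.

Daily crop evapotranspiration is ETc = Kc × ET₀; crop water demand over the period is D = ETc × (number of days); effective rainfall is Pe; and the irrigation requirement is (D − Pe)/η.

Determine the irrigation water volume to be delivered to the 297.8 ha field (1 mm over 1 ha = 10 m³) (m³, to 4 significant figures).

153900 m³

Tmean = (33.3 + 19.5)/2 = 26.40 °C
ET₀ = 0.0023 × 13.45 × (26.40 + 17.8) × √13.8 = 0.0023 × 13.45 × 44.20 × 3.7148 = 5.0793 mm/d
ETc = Kc × ET₀ = 0.68 × 5.0793 = 3.4539 mm/d
Crop demand D = ETc × 10 d = 3.4539 × 10 = 34.539 mm
D − Pe = 34.539 − 5.6 = 28.939 mm
Gross irrigation = 28.939 / 0.56 = 51.677 mm
Volume = 51.677 mm × 297.8 ha × 10 = 153894.1 m³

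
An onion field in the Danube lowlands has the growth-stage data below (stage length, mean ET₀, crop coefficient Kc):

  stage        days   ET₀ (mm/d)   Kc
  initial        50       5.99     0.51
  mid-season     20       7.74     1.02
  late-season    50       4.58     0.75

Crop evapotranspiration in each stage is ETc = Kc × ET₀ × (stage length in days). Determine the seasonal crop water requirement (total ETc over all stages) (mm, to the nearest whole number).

initial: 0.51 × 5.99 × 50 = 152.75 mm
mid-season: 1.02 × 7.74 × 20 = 157.90 mm
late-season: 0.75 × 4.58 × 50 = 171.75 mm
Seasonal total = 482.40 mm

482 mm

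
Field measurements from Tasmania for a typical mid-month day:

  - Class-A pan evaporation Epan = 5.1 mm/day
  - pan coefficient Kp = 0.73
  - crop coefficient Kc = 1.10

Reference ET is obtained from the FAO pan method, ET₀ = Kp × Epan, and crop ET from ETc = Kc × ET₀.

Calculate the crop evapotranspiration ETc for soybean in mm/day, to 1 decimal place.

ET₀ = 0.73 × 5.1 = 3.7230 mm/d
ETc = Kc × ET₀ = 1.10 × 3.7230 = 4.0953 mm/d

4.1 mm/day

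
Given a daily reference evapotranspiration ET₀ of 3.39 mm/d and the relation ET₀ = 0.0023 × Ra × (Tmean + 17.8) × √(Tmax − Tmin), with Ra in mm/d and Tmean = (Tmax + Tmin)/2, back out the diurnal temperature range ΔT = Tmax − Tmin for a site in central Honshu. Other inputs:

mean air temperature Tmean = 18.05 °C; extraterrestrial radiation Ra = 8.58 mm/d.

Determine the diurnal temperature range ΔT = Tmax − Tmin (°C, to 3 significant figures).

23.0 °C

√ΔT = ET₀ / [0.0023 × Ra × (Tmean+17.8)] = 3.39 / (0.0023 × 8.58 × 35.85) = 4.7918
ΔT = 4.7918² = 22.961 °C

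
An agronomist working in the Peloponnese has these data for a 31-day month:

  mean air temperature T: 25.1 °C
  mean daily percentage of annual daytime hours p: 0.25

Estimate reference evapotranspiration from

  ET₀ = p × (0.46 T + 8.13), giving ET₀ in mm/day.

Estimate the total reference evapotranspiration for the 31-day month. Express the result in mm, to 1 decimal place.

152.5 mm

ET₀ = 0.25 × (0.46 × 25.1 + 8.13) = 0.25 × 19.676 = 4.9190 mm/d
Monthly total = 4.9190 × 31 = 152.489 mm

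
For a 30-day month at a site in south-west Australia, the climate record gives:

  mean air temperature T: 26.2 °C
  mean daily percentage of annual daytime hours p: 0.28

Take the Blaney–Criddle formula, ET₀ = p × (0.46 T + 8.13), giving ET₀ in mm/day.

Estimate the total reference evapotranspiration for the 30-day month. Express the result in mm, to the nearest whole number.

ET₀ = 0.28 × (0.46 × 26.2 + 8.13) = 0.28 × 20.182 = 5.6510 mm/d
Monthly total = 5.6510 × 30 = 169.530 mm

170 mm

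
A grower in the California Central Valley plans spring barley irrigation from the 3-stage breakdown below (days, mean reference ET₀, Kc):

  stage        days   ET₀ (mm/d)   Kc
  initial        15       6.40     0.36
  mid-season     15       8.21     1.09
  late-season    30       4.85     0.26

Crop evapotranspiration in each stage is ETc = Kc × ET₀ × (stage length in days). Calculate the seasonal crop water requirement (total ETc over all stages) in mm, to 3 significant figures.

initial: 0.36 × 6.40 × 15 = 34.56 mm
mid-season: 1.09 × 8.21 × 15 = 134.23 mm
late-season: 0.26 × 4.85 × 30 = 37.83 mm
Seasonal total = 206.62 mm

207 mm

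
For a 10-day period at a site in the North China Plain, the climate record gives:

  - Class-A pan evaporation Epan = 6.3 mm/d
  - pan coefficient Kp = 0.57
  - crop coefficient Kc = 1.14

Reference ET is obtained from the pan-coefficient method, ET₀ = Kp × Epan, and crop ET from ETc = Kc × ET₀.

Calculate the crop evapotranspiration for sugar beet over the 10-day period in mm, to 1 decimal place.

40.9 mm

ET₀ = 0.57 × 6.3 = 3.5910 mm/d
ETc = Kc × ET₀ = 1.14 × 3.5910 = 4.0937 mm/d
Over 10 days: 4.0937 × 10 = 40.937 mm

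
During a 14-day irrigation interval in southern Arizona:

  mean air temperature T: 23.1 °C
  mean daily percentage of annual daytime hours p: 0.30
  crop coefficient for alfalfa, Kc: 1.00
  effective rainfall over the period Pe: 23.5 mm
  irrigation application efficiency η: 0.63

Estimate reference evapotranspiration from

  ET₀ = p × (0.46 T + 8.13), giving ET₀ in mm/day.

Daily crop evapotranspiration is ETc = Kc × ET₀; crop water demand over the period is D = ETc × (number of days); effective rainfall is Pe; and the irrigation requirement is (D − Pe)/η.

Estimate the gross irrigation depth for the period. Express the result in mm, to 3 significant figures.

ET₀ = 0.30 × (0.46 × 23.1 + 8.13) = 0.30 × 18.756 = 5.6268 mm/d
ETc = Kc × ET₀ = 1.00 × 5.6268 = 5.6268 mm/d
Crop demand D = ETc × 14 d = 5.6268 × 14 = 78.775 mm
D − Pe = 78.775 − 23.5 = 55.275 mm
Gross irrigation = 55.275 / 0.63 = 87.738 mm

87.7 mm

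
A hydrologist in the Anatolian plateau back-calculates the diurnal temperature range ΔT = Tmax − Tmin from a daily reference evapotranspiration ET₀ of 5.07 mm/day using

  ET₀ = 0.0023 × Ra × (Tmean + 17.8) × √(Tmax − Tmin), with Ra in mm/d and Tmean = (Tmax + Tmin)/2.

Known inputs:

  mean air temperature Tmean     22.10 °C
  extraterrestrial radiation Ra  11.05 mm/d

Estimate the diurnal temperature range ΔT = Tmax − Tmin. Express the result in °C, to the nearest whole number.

25 °C

√ΔT = ET₀ / [0.0023 × Ra × (Tmean+17.8)] = 5.07 / (0.0023 × 11.05 × 39.90) = 4.9997
ΔT = 4.9997² = 24.997 °C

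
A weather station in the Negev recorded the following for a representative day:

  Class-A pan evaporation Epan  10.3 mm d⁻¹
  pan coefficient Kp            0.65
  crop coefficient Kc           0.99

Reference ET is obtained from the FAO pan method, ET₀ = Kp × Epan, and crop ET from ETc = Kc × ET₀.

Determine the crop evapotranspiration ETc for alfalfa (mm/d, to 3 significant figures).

6.63 mm/d

ET₀ = 0.65 × 10.3 = 6.6950 mm/d
ETc = Kc × ET₀ = 0.99 × 6.6950 = 6.6281 mm/d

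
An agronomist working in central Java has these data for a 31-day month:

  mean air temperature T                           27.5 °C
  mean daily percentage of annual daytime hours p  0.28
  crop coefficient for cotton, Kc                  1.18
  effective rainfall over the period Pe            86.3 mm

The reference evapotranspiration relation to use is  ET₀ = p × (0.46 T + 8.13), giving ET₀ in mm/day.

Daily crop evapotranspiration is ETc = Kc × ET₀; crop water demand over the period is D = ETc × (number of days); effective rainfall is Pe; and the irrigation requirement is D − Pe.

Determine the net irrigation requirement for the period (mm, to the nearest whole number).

127 mm

ET₀ = 0.28 × (0.46 × 27.5 + 8.13) = 0.28 × 20.780 = 5.8184 mm/d
ETc = Kc × ET₀ = 1.18 × 5.8184 = 6.8657 mm/d
Crop demand D = ETc × 31 d = 6.8657 × 31 = 212.837 mm
D − Pe = 212.837 − 86.3 = 126.537 mm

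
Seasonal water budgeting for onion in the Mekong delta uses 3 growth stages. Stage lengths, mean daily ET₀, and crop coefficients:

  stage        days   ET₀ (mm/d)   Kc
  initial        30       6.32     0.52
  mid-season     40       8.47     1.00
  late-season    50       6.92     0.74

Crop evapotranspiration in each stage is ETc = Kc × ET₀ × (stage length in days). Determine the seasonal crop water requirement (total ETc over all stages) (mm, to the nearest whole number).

693 mm

initial: 0.52 × 6.32 × 30 = 98.59 mm
mid-season: 1.00 × 8.47 × 40 = 338.80 mm
late-season: 0.74 × 6.92 × 50 = 256.04 mm
Seasonal total = 693.43 mm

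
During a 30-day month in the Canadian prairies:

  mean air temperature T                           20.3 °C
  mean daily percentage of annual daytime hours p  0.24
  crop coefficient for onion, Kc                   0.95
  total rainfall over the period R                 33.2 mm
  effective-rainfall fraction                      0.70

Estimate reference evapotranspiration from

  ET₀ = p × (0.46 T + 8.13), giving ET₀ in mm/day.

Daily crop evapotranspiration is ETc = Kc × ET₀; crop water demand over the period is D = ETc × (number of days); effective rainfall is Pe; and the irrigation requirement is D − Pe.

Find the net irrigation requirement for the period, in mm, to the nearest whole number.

ET₀ = 0.24 × (0.46 × 20.3 + 8.13) = 0.24 × 17.468 = 4.1923 mm/d
ETc = Kc × ET₀ = 0.95 × 4.1923 = 3.9827 mm/d
Crop demand D = ETc × 30 d = 3.9827 × 30 = 119.481 mm
Pe = 0.70 × 33.2 = 23.240 mm
D − Pe = 119.481 − 23.240 = 96.241 mm

96 mm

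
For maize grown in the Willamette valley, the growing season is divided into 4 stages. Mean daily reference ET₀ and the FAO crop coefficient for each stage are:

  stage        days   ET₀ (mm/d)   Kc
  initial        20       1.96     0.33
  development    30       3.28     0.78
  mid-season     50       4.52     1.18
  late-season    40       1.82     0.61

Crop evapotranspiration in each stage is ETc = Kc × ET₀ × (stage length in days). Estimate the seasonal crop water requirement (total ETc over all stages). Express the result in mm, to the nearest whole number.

initial: 0.33 × 1.96 × 20 = 12.94 mm
development: 0.78 × 3.28 × 30 = 76.75 mm
mid-season: 1.18 × 4.52 × 50 = 266.68 mm
late-season: 0.61 × 1.82 × 40 = 44.41 mm
Seasonal total = 400.78 mm

401 mm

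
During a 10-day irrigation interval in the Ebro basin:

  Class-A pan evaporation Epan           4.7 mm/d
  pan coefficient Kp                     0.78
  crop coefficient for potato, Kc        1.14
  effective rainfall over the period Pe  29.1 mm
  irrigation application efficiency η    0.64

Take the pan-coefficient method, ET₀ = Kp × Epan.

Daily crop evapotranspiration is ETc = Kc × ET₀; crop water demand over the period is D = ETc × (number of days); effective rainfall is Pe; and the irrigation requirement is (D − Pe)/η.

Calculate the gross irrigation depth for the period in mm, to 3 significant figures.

19.8 mm

ET₀ = 0.78 × 4.7 = 3.6660 mm/d
ETc = Kc × ET₀ = 1.14 × 3.6660 = 4.1792 mm/d
Crop demand D = ETc × 10 d = 4.1792 × 10 = 41.792 mm
D − Pe = 41.792 − 29.1 = 12.692 mm
Gross irrigation = 12.692 / 0.64 = 19.831 mm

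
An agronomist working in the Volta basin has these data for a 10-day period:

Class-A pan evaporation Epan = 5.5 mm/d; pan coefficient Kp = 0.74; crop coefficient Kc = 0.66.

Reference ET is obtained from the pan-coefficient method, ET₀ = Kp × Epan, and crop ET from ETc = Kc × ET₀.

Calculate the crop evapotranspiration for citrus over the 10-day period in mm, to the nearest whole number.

ET₀ = 0.74 × 5.5 = 4.0700 mm/d
ETc = Kc × ET₀ = 0.66 × 4.0700 = 2.6862 mm/d
Over 10 days: 2.6862 × 10 = 26.862 mm

27 mm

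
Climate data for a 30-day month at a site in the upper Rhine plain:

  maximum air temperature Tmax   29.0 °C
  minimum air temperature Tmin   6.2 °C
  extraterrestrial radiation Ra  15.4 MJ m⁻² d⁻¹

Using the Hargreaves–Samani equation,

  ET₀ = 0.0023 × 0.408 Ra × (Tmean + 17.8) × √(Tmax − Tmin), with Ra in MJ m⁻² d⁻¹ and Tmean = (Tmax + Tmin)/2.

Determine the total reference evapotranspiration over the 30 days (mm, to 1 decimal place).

73.3 mm

Tmean = (29.0 + 6.2)/2 = 17.60 °C
0.408 Ra = 0.408 × 15.4 = 6.2832 mm/d equivalent
ET₀ = 0.0023 × 6.2832 × (17.60 + 17.8) × √22.8 = 0.0023 × 6.2832 × 35.40 × 4.7749 = 2.4427 mm/d
Over 30 days: 2.4427 × 30 = 73.281 mm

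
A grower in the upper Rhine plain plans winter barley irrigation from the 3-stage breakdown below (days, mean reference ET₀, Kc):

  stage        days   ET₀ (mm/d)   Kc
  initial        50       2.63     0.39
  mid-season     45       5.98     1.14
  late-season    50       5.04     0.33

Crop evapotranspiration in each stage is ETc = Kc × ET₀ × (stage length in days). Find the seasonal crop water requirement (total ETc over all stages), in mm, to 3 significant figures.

441 mm

initial: 0.39 × 2.63 × 50 = 51.29 mm
mid-season: 1.14 × 5.98 × 45 = 306.77 mm
late-season: 0.33 × 5.04 × 50 = 83.16 mm
Seasonal total = 441.22 mm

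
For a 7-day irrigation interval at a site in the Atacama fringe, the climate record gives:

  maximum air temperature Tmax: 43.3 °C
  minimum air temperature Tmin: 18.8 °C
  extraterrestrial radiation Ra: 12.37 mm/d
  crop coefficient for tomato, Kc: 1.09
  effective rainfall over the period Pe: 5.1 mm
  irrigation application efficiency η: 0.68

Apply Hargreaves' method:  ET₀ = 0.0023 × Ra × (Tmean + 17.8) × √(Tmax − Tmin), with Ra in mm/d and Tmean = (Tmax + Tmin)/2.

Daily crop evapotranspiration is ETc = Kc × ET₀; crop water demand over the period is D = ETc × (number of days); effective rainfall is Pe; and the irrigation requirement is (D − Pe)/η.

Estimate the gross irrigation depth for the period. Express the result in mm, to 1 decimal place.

69.7 mm

Tmean = (43.3 + 18.8)/2 = 31.05 °C
ET₀ = 0.0023 × 12.37 × (31.05 + 17.8) × √24.5 = 0.0023 × 12.37 × 48.85 × 4.9497 = 6.8792 mm/d
ETc = Kc × ET₀ = 1.09 × 6.8792 = 7.4983 mm/d
Crop demand D = ETc × 7 d = 7.4983 × 7 = 52.488 mm
D − Pe = 52.488 − 5.1 = 47.388 mm
Gross irrigation = 47.388 / 0.68 = 69.688 mm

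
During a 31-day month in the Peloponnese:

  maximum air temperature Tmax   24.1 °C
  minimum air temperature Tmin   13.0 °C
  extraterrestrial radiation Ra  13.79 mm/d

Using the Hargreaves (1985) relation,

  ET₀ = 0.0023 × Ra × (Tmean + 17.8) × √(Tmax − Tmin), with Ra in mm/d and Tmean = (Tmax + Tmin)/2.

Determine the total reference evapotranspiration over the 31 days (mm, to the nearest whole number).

Tmean = (24.1 + 13.0)/2 = 18.55 °C
ET₀ = 0.0023 × 13.79 × (18.55 + 17.8) × √11.1 = 0.0023 × 13.79 × 36.35 × 3.3317 = 3.8412 mm/d
Over 31 days: 3.8412 × 31 = 119.077 mm

119 mm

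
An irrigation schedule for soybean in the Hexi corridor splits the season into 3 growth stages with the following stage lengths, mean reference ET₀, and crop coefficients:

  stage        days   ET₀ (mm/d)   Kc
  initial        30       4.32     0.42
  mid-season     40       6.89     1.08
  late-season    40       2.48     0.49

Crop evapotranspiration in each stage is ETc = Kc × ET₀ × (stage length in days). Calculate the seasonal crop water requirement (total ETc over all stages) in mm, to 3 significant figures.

401 mm

initial: 0.42 × 4.32 × 30 = 54.43 mm
mid-season: 1.08 × 6.89 × 40 = 297.65 mm
late-season: 0.49 × 2.48 × 40 = 48.61 mm
Seasonal total = 400.69 mm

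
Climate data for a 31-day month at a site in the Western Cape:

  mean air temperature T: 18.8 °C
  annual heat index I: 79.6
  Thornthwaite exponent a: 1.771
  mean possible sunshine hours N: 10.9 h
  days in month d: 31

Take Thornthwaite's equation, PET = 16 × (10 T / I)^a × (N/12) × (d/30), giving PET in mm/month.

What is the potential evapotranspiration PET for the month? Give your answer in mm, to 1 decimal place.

68.8 mm

10T/I = 10 × 18.8 / 79.6 = 2.3618
(10T/I)^a = 2.3618^1.771 = 4.5816
Uncorrected PET = 16 × 4.5816 = 73.306 mm
Correction = (N/12)(d/30) = (10.9/12)(31/30) = 0.9386
PET = 73.306 × 0.9386 = 68.805 mm/month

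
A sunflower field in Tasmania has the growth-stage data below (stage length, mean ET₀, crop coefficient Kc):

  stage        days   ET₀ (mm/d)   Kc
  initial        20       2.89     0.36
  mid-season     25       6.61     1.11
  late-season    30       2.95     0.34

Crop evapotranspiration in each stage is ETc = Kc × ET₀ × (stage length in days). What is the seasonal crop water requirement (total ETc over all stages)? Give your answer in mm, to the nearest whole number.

initial: 0.36 × 2.89 × 20 = 20.81 mm
mid-season: 1.11 × 6.61 × 25 = 183.43 mm
late-season: 0.34 × 2.95 × 30 = 30.09 mm
Seasonal total = 234.33 mm

234 mm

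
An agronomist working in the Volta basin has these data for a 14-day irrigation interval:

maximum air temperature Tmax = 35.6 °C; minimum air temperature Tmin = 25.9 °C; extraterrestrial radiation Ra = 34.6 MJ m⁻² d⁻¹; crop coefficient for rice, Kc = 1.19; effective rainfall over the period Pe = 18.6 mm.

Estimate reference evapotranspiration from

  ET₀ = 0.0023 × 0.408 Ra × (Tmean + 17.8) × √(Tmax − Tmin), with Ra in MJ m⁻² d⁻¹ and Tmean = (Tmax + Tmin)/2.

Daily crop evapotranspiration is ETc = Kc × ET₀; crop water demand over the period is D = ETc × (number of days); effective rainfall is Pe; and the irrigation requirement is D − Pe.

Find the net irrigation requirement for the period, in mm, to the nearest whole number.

63 mm

Tmean = (35.6 + 25.9)/2 = 30.75 °C
0.408 Ra = 0.408 × 34.6 = 14.1168 mm/d equivalent
ET₀ = 0.0023 × 14.1168 × (30.75 + 17.8) × √9.7 = 0.0023 × 14.1168 × 48.55 × 3.1145 = 4.9095 mm/d
ETc = Kc × ET₀ = 1.19 × 4.9095 = 5.8423 mm/d
Crop demand D = ETc × 14 d = 5.8423 × 14 = 81.792 mm
D − Pe = 81.792 − 18.6 = 63.192 mm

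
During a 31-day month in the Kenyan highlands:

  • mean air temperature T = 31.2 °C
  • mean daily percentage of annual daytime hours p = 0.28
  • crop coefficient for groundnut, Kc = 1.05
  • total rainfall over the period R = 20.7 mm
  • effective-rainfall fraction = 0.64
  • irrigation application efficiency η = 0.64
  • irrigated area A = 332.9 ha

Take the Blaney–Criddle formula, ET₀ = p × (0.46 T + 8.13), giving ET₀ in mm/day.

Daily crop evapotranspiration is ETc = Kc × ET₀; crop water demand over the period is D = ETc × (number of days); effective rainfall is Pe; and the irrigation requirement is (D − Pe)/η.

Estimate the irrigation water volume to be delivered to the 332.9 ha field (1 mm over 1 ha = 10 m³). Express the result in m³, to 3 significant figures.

997000 m³

ET₀ = 0.28 × (0.46 × 31.2 + 8.13) = 0.28 × 22.482 = 6.2950 mm/d
ETc = Kc × ET₀ = 1.05 × 6.2950 = 6.6098 mm/d
Crop demand D = ETc × 31 d = 6.6098 × 31 = 204.904 mm
Pe = 0.64 × 20.7 = 13.248 mm
D − Pe = 204.904 − 13.248 = 191.656 mm
Gross irrigation = 191.656 / 0.64 = 299.463 mm
Volume = 299.463 mm × 332.9 ha × 10 = 996912.3 m³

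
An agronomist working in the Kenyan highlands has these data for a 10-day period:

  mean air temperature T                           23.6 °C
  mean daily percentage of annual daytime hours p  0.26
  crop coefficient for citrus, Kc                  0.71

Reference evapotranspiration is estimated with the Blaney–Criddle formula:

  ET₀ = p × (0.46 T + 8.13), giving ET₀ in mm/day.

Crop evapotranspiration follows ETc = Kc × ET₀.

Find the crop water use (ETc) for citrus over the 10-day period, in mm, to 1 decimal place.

35.0 mm

ET₀ = 0.26 × (0.46 × 23.6 + 8.13) = 0.26 × 18.986 = 4.9364 mm/d
ETc = Kc × ET₀ = 0.71 × 4.9364 = 3.5048 mm/d
Over 10 days: 3.5048 × 10 = 35.048 mm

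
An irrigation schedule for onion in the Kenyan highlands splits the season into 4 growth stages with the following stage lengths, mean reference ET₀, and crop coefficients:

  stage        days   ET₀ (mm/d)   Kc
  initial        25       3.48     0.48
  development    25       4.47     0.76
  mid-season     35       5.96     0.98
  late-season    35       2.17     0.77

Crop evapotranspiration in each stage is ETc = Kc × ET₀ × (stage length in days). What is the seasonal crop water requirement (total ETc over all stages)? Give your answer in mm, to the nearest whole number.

initial: 0.48 × 3.48 × 25 = 41.76 mm
development: 0.76 × 4.47 × 25 = 84.93 mm
mid-season: 0.98 × 5.96 × 35 = 204.43 mm
late-season: 0.77 × 2.17 × 35 = 58.48 mm
Seasonal total = 389.60 mm

390 mm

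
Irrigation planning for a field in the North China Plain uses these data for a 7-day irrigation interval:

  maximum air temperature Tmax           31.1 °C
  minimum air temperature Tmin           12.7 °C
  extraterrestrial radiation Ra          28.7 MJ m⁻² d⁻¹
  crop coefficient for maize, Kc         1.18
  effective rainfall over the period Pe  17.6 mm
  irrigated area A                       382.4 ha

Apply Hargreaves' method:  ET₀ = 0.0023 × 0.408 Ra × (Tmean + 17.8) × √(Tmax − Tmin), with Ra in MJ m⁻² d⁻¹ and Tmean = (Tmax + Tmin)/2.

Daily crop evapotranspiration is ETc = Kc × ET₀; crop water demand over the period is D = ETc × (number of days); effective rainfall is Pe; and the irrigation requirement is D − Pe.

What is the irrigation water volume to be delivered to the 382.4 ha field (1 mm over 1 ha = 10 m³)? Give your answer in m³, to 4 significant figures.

Tmean = (31.1 + 12.7)/2 = 21.90 °C
0.408 Ra = 0.408 × 28.7 = 11.7096 mm/d equivalent
ET₀ = 0.0023 × 11.7096 × (21.90 + 17.8) × √18.4 = 0.0023 × 11.7096 × 39.70 × 4.2895 = 4.5863 mm/d
ETc = Kc × ET₀ = 1.18 × 4.5863 = 5.4118 mm/d
Crop demand D = ETc × 7 d = 5.4118 × 7 = 37.883 mm
D − Pe = 37.883 − 17.6 = 20.283 mm
Volume = 20.283 mm × 382.4 ha × 10 = 77562.2 m³

77560 m³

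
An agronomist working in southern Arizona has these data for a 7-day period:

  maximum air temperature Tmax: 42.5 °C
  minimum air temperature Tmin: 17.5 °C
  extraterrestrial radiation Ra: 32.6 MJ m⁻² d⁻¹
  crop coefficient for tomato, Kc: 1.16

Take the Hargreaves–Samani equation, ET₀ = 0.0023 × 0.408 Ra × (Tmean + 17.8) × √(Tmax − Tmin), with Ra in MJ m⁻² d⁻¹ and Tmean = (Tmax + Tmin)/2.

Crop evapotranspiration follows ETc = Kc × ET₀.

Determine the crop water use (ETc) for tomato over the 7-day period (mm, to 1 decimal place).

Tmean = (42.5 + 17.5)/2 = 30.00 °C
0.408 Ra = 0.408 × 32.6 = 13.3008 mm/d equivalent
ET₀ = 0.0023 × 13.3008 × (30.00 + 17.8) × √25.0 = 0.0023 × 13.3008 × 47.80 × 5.0000 = 7.3114 mm/d
ETc = Kc × ET₀ = 1.16 × 7.3114 = 8.4812 mm/d
Over 7 days: 8.4812 × 7 = 59.368 mm

59.4 mm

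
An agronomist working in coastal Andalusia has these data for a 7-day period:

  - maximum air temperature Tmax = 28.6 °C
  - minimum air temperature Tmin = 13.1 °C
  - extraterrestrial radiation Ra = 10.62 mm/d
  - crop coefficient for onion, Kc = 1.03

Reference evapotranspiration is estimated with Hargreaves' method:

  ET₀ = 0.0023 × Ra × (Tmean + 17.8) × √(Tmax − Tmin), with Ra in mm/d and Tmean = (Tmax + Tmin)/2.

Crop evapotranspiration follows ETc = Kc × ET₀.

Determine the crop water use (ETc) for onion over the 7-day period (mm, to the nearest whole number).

27 mm

Tmean = (28.6 + 13.1)/2 = 20.85 °C
ET₀ = 0.0023 × 10.62 × (20.85 + 17.8) × √15.5 = 0.0023 × 10.62 × 38.65 × 3.9370 = 3.7168 mm/d
ETc = Kc × ET₀ = 1.03 × 3.7168 = 3.8283 mm/d
Over 7 days: 3.8283 × 7 = 26.798 mm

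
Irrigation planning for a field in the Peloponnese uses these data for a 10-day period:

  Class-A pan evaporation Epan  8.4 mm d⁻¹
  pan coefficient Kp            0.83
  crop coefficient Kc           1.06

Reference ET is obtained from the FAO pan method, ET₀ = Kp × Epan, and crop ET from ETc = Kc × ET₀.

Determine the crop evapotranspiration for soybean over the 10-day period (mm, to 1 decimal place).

73.9 mm

ET₀ = 0.83 × 8.4 = 6.9720 mm/d
ETc = Kc × ET₀ = 1.06 × 6.9720 = 7.3903 mm/d
Over 10 days: 7.3903 × 10 = 73.903 mm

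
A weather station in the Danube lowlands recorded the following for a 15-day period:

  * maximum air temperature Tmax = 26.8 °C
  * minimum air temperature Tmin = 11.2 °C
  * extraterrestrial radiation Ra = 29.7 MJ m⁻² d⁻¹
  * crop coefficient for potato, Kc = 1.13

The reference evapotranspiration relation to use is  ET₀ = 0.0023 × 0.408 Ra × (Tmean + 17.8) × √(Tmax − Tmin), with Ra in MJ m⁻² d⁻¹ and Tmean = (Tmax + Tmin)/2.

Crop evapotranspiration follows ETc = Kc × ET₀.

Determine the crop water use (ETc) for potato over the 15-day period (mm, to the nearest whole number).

69 mm

Tmean = (26.8 + 11.2)/2 = 19.00 °C
0.408 Ra = 0.408 × 29.7 = 12.1176 mm/d equivalent
ET₀ = 0.0023 × 12.1176 × (19.00 + 17.8) × √15.6 = 0.0023 × 12.1176 × 36.80 × 3.9497 = 4.0509 mm/d
ETc = Kc × ET₀ = 1.13 × 4.0509 = 4.5775 mm/d
Over 15 days: 4.5775 × 15 = 68.663 mm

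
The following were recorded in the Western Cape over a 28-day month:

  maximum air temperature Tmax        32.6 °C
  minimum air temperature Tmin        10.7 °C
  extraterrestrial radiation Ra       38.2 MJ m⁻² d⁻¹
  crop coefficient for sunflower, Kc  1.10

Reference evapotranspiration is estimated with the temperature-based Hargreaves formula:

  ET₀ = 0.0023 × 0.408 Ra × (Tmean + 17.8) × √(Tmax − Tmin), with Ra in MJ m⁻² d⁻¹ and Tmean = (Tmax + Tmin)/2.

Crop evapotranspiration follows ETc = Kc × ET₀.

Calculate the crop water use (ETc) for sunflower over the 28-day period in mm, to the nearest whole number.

204 mm

Tmean = (32.6 + 10.7)/2 = 21.65 °C
0.408 Ra = 0.408 × 38.2 = 15.5856 mm/d equivalent
ET₀ = 0.0023 × 15.5856 × (21.65 + 17.8) × √21.9 = 0.0023 × 15.5856 × 39.45 × 4.6797 = 6.6178 mm/d
ETc = Kc × ET₀ = 1.10 × 6.6178 = 7.2796 mm/d
Over 28 days: 7.2796 × 28 = 203.829 mm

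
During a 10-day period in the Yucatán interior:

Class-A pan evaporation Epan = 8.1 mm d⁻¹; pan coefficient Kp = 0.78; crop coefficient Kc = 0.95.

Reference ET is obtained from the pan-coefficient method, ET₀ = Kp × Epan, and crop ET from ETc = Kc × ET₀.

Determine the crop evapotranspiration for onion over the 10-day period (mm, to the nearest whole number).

60 mm

ET₀ = 0.78 × 8.1 = 6.3180 mm/d
ETc = Kc × ET₀ = 0.95 × 6.3180 = 6.0021 mm/d
Over 10 days: 6.0021 × 10 = 60.021 mm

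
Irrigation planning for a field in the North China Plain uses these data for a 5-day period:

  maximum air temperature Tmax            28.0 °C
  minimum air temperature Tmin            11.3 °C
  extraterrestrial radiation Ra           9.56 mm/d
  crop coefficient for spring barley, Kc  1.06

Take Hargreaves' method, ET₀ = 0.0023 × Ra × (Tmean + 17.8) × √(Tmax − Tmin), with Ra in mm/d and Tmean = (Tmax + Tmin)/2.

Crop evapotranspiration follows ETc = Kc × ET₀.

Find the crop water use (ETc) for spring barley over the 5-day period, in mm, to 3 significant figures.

Tmean = (28.0 + 11.3)/2 = 19.65 °C
ET₀ = 0.0023 × 9.56 × (19.65 + 17.8) × √16.7 = 0.0023 × 9.56 × 37.45 × 4.0866 = 3.3651 mm/d
ETc = Kc × ET₀ = 1.06 × 3.3651 = 3.5670 mm/d
Over 5 days: 3.5670 × 5 = 17.835 mm

17.8 mm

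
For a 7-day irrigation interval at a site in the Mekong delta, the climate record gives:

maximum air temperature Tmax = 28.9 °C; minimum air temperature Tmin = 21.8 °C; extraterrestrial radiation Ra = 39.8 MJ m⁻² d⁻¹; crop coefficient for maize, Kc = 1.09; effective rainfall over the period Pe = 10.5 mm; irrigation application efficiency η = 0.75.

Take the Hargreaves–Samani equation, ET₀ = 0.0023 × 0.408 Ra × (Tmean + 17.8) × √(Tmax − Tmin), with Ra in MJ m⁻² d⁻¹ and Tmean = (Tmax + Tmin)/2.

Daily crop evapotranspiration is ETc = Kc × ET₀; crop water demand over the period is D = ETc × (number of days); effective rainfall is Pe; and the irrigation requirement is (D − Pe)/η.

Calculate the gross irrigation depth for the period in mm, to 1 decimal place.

29.7 mm

Tmean = (28.9 + 21.8)/2 = 25.35 °C
0.408 Ra = 0.408 × 39.8 = 16.2384 mm/d equivalent
ET₀ = 0.0023 × 16.2384 × (25.35 + 17.8) × √7.1 = 0.0023 × 16.2384 × 43.15 × 2.6646 = 4.2942 mm/d
ETc = Kc × ET₀ = 1.09 × 4.2942 = 4.6807 mm/d
Crop demand D = ETc × 7 d = 4.6807 × 7 = 32.765 mm
D − Pe = 32.765 − 10.5 = 22.265 mm
Gross irrigation = 22.265 / 0.75 = 29.687 mm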